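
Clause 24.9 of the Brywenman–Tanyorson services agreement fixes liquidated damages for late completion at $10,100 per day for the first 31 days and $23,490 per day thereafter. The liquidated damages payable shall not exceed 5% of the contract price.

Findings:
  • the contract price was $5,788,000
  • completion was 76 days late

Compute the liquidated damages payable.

$289,400

First 31 days: 31 × $10,100 = $313,100
Remaining days: (76 − 31) × $23,490 = $1,057,050
Accrued per-day damages: $313,100 + $1,057,050 = $1,370,150
Cap: 5% of $5,788,000 = $289,400
Cap at $289,400: $1,370,150 exceeds the cap → $289,400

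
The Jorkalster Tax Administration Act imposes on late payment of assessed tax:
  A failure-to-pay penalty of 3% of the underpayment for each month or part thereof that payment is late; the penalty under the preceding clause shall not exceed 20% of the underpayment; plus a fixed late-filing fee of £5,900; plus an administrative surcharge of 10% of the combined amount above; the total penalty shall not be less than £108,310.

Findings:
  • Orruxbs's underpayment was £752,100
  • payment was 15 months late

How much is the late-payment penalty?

£171,952

Accrued rate: 3% × 15 = 45%, capped at 20% → 20%
Failure-to-pay penalty: 20% of £752,100 = £150,420
Penalty before surcharge: £150,420 + £5,900 = £156,320
Administrative surcharge: 10% of £156,320 = £15,632
Total penalty: £156,320 + £15,632 = £171,952
Minimum £108,310: £171,952 meets the minimum, no increase.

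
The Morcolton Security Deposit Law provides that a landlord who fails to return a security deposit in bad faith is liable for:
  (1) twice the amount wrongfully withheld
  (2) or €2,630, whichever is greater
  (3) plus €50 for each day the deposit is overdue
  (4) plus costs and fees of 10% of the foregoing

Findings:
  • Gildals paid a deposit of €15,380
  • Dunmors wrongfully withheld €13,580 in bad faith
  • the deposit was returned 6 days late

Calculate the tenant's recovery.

Recovery: €30,206

Doubled: 2 × €13,580 = €27,160
Minimum €2,630: €27,160 meets the minimum, no increase.
Late-return penalty: 6 × €50 = €300
Damages plus late penalty: €27,160 + €300 = €27,460
Costs and fees: 10% of €27,460 = €2,746
Total recovery: €27,460 + €2,746 = €30,206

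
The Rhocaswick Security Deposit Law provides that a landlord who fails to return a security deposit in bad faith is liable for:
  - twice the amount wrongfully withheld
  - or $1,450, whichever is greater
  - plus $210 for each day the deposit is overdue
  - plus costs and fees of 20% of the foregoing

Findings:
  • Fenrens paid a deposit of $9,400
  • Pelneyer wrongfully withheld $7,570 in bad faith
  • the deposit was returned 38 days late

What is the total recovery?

Doubled: 2 × $7,570 = $15,140
Minimum $1,450: $15,140 meets the minimum, no increase.
Late-return penalty: 38 × $210 = $7,980
Damages plus late penalty: $15,140 + $7,980 = $23,120
Costs and fees: 20% of $23,120 = $4,624
Total recovery: $23,120 + $4,624 = $27,744

$27,744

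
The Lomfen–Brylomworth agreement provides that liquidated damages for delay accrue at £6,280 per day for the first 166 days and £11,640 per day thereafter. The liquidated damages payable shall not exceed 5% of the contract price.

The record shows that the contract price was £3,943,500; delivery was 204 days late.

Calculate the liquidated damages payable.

First 166 days: 166 × £6,280 = £1,042,480
Remaining days: (204 − 166) × £11,640 = £442,320
Accrued per-day damages: £1,042,480 + £442,320 = £1,484,800
Cap: 5% of £3,943,500 = £197,175
Cap at £197,175: £1,484,800 exceeds the cap → £197,175

Liquidated damages: £197,175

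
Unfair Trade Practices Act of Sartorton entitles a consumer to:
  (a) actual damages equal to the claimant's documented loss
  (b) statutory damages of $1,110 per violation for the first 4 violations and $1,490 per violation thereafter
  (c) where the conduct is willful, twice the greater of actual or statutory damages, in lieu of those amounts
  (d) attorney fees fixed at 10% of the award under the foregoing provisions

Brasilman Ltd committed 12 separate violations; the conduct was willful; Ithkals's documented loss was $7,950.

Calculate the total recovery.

Total recovery: $35,992

First 4 violations: 4 × $1,110 = $4,440
Remaining violations: (12 − 4) × $1,490 = $11,920
Statutory damages: $4,440 + $11,920 = $16,360
Greater of actual damages ($7,950) or statutory damages ($16,360): $16,360
Doubled: 2 × $16,360 = $32,720
Attorney fees: 10% of $32,720 = $3,272
Total recovery: $32,720 + $3,272 = $35,992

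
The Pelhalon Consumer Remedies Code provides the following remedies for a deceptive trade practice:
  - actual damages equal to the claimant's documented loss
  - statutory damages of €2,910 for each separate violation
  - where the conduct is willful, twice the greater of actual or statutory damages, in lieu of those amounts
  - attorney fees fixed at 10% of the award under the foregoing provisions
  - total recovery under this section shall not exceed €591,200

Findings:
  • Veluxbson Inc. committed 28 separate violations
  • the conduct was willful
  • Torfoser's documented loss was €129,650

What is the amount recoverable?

€285,230

Statutory damages: 28 × €2,910 = €81,480
Greater of actual damages (€129,650) or statutory damages (€81,480): €129,650
Doubled: 2 × €129,650 = €259,300
Attorney fees: 10% of €259,300 = €25,930
Total before cap: €259,300 + €25,930 = €285,230
Cap at €591,200: €285,230 is within the cap, no reduction.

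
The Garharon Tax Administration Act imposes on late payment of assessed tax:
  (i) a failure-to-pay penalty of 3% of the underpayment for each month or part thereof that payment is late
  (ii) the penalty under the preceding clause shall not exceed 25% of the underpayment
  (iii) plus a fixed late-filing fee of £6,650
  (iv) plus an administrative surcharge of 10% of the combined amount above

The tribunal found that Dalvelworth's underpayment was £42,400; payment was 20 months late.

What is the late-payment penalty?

Accrued rate: 3% × 20 = 60%, capped at 25% → 25%
Failure-to-pay penalty: 25% of £42,400 = £10,600
Penalty before surcharge: £10,600 + £6,650 = £17,250
Administrative surcharge: 10% of £17,250 = £1,725
Total penalty: £17,250 + £1,725 = £18,975

£18,975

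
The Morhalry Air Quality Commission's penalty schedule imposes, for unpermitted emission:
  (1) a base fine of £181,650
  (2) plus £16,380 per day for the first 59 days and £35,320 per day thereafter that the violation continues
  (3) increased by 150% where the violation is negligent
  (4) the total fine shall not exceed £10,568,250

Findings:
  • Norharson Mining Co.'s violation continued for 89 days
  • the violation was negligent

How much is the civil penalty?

First 59 days: 59 × £16,380 = £966,420
Remaining days: (89 − 59) × £35,320 = £1,059,600
Per-day component: £966,420 + £1,059,600 = £2,026,020
Base plus per-day: £181,650 + £2,026,020 = £2,207,670
Enhancement: 150% of £2,207,670 = £3,311,505
Enhanced fine: £2,207,670 + £3,311,505 = £5,519,175
Cap at £10,568,250: £5,519,175 is within the cap, no reduction.

Civil penalty: £5,519,175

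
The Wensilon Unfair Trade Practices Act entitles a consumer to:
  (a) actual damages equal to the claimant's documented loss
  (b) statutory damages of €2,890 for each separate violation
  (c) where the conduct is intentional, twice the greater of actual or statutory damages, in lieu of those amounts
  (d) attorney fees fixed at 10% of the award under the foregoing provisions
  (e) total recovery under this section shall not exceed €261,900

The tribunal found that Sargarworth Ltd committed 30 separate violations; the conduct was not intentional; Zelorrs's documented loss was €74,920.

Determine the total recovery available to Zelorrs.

Total recovery: €177,782

Statutory damages: 30 × €2,890 = €86,700
Conduct not intentional: the in-lieu enhancement does not apply.
Actual plus statutory damages: €74,920 + €86,700 = €161,620
Attorney fees: 10% of €161,620 = €16,162
Total before cap: €161,620 + €16,162 = €177,782
Cap at €261,900: €177,782 is within the cap, no reduction.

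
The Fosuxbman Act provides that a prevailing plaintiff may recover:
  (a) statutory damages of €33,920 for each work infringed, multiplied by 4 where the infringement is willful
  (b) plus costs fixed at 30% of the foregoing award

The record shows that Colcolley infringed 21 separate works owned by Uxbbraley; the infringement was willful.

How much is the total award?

Statutory damages: 21 × €33,920 = €712,320
Multiplied by 4: 4 × €712,320 = €2,849,280
Costs: 30% of €2,849,280 = €854,784
Award plus costs: €2,849,280 + €854,784 = €3,704,064

€3,704,064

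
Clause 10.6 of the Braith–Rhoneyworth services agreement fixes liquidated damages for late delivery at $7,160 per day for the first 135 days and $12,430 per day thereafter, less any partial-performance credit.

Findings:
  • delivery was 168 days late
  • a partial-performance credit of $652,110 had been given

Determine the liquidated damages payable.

$724,680

First 135 days: 135 × $7,160 = $966,600
Remaining days: (168 − 135) × $12,430 = $410,190
Accrued per-day damages: $966,600 + $410,190 = $1,376,790
Less partial-performance credit: $1,376,790 − $652,110 = $724,680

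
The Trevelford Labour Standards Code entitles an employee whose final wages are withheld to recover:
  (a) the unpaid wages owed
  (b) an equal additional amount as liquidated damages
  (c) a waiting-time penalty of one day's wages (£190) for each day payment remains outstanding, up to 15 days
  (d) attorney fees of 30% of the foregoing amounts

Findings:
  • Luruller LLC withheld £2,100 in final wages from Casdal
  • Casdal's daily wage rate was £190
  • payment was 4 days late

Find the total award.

£6,448

Liquidated damages (equal amount): £2,100
Penalty days: min(4, 15) = 4
Waiting-time penalty: 4 × £190 = £760
Subtotal: £2,100 + £2,100 + £760 = £4,960
Attorney fees: 30% of £4,960 = £1,488
Total award: £4,960 + £1,488 = £6,448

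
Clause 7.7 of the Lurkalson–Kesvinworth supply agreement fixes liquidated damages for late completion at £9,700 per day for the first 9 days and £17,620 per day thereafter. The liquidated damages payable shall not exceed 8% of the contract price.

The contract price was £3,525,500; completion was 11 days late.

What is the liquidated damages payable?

First 9 days: 9 × £9,700 = £87,300
Remaining days: (11 − 9) × £17,620 = £35,240
Accrued per-day damages: £87,300 + £35,240 = £122,540
Cap: 8% of £3,525,500 = £282,040
Cap at £282,040: £122,540 is within the cap, no reduction.

Liquidated damages: £122,540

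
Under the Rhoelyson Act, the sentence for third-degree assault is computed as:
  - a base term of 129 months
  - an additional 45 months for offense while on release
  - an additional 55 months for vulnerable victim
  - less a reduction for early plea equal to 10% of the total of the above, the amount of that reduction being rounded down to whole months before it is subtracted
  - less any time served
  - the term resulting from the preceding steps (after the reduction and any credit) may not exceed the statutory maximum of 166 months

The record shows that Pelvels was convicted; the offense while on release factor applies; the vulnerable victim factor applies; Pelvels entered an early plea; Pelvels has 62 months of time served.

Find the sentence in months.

Offense while on release enhancement: +45 months
Vulnerable victim enhancement: +55 months
Adjusted term: 129 months + 45 months + 55 months = 229 months
Early plea reduction: 10% of 229 months = 22 months (rounded down)
After reduction: 229 − 22 = 207 months
Less time served: 207 months − 62 months = 145 months
Cap at 166 months: 145 months is within the cap, no reduction.

145 months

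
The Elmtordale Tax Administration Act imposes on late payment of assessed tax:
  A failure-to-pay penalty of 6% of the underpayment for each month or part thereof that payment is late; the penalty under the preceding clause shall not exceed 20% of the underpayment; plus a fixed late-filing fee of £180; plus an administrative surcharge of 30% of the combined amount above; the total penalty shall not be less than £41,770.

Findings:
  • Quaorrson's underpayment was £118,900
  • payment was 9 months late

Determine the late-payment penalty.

Accrued rate: 6% × 9 = 54%, capped at 20% → 20%
Failure-to-pay penalty: 20% of £118,900 = £23,780
Penalty before surcharge: £23,780 + £180 = £23,960
Administrative surcharge: 30% of £23,960 = £7,188
Total penalty: £23,960 + £7,188 = £31,148
Minimum £41,770: £31,148 is below the minimum → £41,770

£41,770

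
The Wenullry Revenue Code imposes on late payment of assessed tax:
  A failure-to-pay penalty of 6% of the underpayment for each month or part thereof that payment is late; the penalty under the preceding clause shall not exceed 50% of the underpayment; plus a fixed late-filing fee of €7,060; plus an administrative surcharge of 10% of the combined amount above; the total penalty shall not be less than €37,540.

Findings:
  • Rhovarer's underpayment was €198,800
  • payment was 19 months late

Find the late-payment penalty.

Accrued rate: 6% × 19 = 114%, capped at 50% → 50%
Failure-to-pay penalty: 50% of €198,800 = €99,400
Penalty before surcharge: €99,400 + €7,060 = €106,460
Administrative surcharge: 10% of €106,460 = €10,646
Total penalty: €106,460 + €10,646 = €117,106
Minimum €37,540: €117,106 meets the minimum, no increase.

€117,106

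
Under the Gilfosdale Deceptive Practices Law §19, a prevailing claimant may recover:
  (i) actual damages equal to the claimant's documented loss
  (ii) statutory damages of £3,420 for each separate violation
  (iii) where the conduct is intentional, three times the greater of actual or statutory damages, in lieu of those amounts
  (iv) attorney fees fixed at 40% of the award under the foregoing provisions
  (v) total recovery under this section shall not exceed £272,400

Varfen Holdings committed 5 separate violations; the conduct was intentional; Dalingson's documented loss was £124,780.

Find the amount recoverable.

Statutory damages: 5 × £3,420 = £17,100
Greater of actual damages (£124,780) or statutory damages (£17,100): £124,780
Trebled: 3 × £124,780 = £374,340
Attorney fees: 40% of £374,340 = £149,736
Total before cap: £374,340 + £149,736 = £524,076
Cap at £272,400: £524,076 exceeds the cap → £272,400

£272,400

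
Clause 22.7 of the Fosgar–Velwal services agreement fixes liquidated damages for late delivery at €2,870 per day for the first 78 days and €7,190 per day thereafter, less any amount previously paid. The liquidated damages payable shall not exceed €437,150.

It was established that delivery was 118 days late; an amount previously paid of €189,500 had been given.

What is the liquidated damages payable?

€321,960

First 78 days: 78 × €2,870 = €223,860
Remaining days: (118 − 78) × €7,190 = €287,600
Accrued per-day damages: €223,860 + €287,600 = €511,460
Less amount previously paid: €511,460 − €189,500 = €321,960
Cap at €437,150: €321,960 is within the cap, no reduction.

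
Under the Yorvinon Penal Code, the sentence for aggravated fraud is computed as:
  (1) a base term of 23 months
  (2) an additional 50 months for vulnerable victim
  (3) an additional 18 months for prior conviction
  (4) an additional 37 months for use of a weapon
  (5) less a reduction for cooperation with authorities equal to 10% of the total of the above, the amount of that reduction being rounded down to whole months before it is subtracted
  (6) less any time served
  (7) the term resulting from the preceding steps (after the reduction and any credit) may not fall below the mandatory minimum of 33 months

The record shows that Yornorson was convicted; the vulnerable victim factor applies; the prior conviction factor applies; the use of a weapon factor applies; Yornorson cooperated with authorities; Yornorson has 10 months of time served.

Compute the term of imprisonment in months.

106 months

Vulnerable victim enhancement: +50 months
Prior conviction enhancement: +18 months
Use of a weapon enhancement: +37 months
Adjusted term: 23 months + 50 months + 18 months + 37 months = 128 months
Cooperation with authorities reduction: 10% of 128 months = 12 months (rounded down)
After reduction: 128 − 12 = 116 months
Less time served: 116 months − 10 months = 106 months
Minimum 33 months: 106 months meets the minimum, no increase.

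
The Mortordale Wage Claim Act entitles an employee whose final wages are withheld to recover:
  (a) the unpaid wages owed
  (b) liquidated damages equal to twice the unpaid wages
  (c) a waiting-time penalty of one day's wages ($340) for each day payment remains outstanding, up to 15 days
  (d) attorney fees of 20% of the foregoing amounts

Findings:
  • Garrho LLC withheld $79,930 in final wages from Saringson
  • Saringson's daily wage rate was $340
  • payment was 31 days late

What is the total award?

$293,868

Doubled: 2 × $79,930 = $159,860
Penalty days: min(31, 15) = 15
Waiting-time penalty: 15 × $340 = $5,100
Subtotal: $79,930 + $159,860 + $5,100 = $244,890
Attorney fees: 20% of $244,890 = $48,978
Total award: $244,890 + $48,978 = $293,868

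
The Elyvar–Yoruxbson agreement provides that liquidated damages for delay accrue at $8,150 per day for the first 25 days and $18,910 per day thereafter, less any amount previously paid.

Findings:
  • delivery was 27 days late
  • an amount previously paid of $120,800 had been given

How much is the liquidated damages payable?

First 25 days: 25 × $8,150 = $203,750
Remaining days: (27 − 25) × $18,910 = $37,820
Accrued per-day damages: $203,750 + $37,820 = $241,570
Less amount previously paid: $241,570 − $120,800 = $120,770

$120,770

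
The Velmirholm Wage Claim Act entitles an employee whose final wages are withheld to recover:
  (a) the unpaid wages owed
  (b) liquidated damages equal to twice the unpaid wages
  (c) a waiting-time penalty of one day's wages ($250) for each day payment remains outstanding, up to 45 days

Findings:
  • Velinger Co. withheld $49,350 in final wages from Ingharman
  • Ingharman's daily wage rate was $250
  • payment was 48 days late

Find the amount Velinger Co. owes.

Doubled: 2 × $49,350 = $98,700
Penalty days: min(48, 45) = 45
Waiting-time penalty: 45 × $250 = $11,250
Total award: $49,350 + $98,700 + $11,250 = $159,300

$159,300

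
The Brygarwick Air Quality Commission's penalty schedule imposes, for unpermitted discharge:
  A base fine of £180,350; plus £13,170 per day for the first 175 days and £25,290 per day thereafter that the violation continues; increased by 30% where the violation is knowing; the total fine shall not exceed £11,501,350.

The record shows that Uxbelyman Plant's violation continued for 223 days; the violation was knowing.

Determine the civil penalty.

Civil penalty: £4,808,726

First 175 days: 175 × £13,170 = £2,304,750
Remaining days: (223 − 175) × £25,290 = £1,213,920
Per-day component: £2,304,750 + £1,213,920 = £3,518,670
Base plus per-day: £180,350 + £3,518,670 = £3,699,020
Enhancement: 30% of £3,699,020 = £1,109,706
Enhanced fine: £3,699,020 + £1,109,706 = £4,808,726
Cap at £11,501,350: £4,808,726 is within the cap, no reduction.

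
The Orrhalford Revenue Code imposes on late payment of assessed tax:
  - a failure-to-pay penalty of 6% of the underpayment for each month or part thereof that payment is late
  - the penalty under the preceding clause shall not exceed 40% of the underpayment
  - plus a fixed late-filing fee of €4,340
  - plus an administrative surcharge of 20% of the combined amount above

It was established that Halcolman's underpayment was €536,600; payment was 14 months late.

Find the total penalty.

Accrued rate: 6% × 14 = 84%, capped at 40% → 40%
Failure-to-pay penalty: 40% of €536,600 = €214,640
Penalty before surcharge: €214,640 + €4,340 = €218,980
Administrative surcharge: 20% of €218,980 = €43,796
Total penalty: €218,980 + €43,796 = €262,776

€262,776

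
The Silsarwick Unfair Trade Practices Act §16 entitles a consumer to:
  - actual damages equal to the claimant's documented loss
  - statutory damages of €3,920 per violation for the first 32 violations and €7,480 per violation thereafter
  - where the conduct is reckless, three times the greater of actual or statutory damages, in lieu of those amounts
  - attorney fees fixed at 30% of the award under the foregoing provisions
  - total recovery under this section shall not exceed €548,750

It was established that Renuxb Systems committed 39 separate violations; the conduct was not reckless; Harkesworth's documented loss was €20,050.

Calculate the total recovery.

€257,205

First 32 violations: 32 × €3,920 = €125,440
Remaining violations: (39 − 32) × €7,480 = €52,360
Statutory damages: €125,440 + €52,360 = €177,800
Conduct not reckless: the in-lieu enhancement does not apply.
Actual plus statutory damages: €20,050 + €177,800 = €197,850
Attorney fees: 30% of €197,850 = €59,355
Total before cap: €197,850 + €59,355 = €257,205
Cap at €548,750: €257,205 is within the cap, no reduction.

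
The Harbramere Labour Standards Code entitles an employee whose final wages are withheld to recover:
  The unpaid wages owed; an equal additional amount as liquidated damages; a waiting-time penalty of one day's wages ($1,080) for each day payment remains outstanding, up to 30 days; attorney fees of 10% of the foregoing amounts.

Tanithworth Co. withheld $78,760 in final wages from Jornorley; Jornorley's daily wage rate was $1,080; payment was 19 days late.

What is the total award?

Liquidated damages (equal amount): $78,760
Penalty days: min(19, 30) = 19
Waiting-time penalty: 19 × $1,080 = $20,520
Subtotal: $78,760 + $78,760 + $20,520 = $178,040
Attorney fees: 10% of $178,040 = $17,804
Total award: $178,040 + $17,804 = $195,844

Total award: $195,844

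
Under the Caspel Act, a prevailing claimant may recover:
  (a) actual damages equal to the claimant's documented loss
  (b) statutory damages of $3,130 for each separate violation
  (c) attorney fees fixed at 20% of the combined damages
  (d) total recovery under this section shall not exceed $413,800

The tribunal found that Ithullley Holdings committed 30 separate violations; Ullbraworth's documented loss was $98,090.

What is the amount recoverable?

$230,388

Statutory damages: 30 × $3,130 = $93,900
Combined damages: $98,090 + $93,900 = $191,990
Attorney fees: 20% of $191,990 = $38,398
Total before cap: $191,990 + $38,398 = $230,388
Cap at $413,800: $230,388 is within the cap, no reduction.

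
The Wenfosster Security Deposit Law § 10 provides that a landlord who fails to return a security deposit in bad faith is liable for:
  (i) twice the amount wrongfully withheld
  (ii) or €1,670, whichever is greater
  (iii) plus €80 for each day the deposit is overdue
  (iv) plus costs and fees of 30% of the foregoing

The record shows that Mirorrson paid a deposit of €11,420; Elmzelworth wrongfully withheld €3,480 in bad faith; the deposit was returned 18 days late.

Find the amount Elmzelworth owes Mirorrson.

€10,920

Doubled: 2 × €3,480 = €6,960
Minimum €1,670: €6,960 meets the minimum, no increase.
Late-return penalty: 18 × €80 = €1,440
Damages plus late penalty: €6,960 + €1,440 = €8,400
Costs and fees: 30% of €8,400 = €2,520
Total recovery: €8,400 + €2,520 = €10,920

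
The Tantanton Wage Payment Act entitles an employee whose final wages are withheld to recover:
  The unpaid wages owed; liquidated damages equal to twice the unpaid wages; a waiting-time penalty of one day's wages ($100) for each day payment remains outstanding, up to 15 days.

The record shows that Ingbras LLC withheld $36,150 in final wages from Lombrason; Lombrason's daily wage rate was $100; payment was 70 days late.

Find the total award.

Doubled: 2 × $36,150 = $72,300
Penalty days: min(70, 15) = 15
Waiting-time penalty: 15 × $100 = $1,500
Total award: $36,150 + $72,300 + $1,500 = $109,950

$109,950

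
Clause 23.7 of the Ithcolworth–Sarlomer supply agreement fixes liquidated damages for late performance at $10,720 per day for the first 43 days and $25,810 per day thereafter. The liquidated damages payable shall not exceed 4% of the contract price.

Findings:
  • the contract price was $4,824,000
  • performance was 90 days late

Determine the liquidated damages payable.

$192,960

First 43 days: 43 × $10,720 = $460,960
Remaining days: (90 − 43) × $25,810 = $1,213,070
Accrued per-day damages: $460,960 + $1,213,070 = $1,674,030
Cap: 4% of $4,824,000 = $192,960
Cap at $192,960: $1,674,030 exceeds the cap → $192,960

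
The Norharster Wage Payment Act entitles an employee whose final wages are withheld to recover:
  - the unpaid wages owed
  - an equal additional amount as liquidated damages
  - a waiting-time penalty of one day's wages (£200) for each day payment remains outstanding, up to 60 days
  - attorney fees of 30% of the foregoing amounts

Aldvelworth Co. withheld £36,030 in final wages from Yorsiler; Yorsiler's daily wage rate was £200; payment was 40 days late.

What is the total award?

Liquidated damages (equal amount): £36,030
Penalty days: min(40, 60) = 40
Waiting-time penalty: 40 × £200 = £8,000
Subtotal: £36,030 + £36,030 + £8,000 = £80,060
Attorney fees: 30% of £80,060 = £24,018
Total award: £80,060 + £24,018 = £104,078

£104,078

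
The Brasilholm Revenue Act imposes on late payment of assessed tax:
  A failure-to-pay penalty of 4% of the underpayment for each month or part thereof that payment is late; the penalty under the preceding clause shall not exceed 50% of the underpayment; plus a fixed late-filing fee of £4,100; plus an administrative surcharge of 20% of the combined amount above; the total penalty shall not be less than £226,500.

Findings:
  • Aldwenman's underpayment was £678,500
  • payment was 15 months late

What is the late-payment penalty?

Accrued rate: 4% × 15 = 60%, capped at 50% → 50%
Failure-to-pay penalty: 50% of £678,500 = £339,250
Penalty before surcharge: £339,250 + £4,100 = £343,350
Administrative surcharge: 20% of £343,350 = £68,670
Total penalty: £343,350 + £68,670 = £412,020
Minimum £226,500: £412,020 meets the minimum, no increase.

£412,020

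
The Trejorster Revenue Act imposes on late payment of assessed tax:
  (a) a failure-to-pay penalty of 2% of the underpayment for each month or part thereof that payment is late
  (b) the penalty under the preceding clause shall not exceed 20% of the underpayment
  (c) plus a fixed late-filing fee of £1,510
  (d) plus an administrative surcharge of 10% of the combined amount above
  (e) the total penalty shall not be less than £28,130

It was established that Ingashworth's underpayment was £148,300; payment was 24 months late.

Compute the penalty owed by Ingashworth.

£34,287

Accrued rate: 2% × 24 = 48%, capped at 20% → 20%
Failure-to-pay penalty: 20% of £148,300 = £29,660
Penalty before surcharge: £29,660 + £1,510 = £31,170
Administrative surcharge: 10% of £31,170 = £3,117
Total penalty: £31,170 + £3,117 = £34,287
Minimum £28,130: £34,287 meets the minimum, no increase.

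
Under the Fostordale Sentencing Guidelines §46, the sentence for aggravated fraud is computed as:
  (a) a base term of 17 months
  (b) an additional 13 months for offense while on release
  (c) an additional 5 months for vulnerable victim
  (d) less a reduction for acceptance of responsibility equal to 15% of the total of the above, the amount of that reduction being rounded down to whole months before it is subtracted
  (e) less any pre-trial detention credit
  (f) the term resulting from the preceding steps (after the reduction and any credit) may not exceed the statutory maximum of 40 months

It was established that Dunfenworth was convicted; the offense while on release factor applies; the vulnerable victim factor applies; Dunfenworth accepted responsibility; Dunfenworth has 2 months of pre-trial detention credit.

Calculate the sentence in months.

Offense while on release enhancement: +13 months
Vulnerable victim enhancement: +5 months
Adjusted term: 17 months + 13 months + 5 months = 35 months
Acceptance of responsibility reduction: 15% of 35 months = 5 months (rounded down)
After reduction: 35 − 5 = 30 months
Less pre-trial detention credit: 30 months − 2 months = 28 months
Cap at 40 months: 28 months is within the cap, no reduction.

28 months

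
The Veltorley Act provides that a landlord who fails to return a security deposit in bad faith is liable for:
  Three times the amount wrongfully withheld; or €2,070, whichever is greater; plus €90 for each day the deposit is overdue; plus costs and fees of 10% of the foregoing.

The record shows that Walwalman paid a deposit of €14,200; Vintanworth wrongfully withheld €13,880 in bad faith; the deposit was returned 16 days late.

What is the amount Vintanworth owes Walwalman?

Recovery: €47,388

Trebled: 3 × €13,880 = €41,640
Minimum €2,070: €41,640 meets the minimum, no increase.
Late-return penalty: 16 × €90 = €1,440
Damages plus late penalty: €41,640 + €1,440 = €43,080
Costs and fees: 10% of €43,080 = €4,308
Total recovery: €43,080 + €4,308 = €47,388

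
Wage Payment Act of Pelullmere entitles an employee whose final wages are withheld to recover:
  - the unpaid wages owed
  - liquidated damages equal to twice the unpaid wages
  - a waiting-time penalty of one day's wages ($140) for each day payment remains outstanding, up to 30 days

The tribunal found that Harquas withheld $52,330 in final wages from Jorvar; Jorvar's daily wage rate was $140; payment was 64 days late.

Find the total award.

Doubled: 2 × $52,330 = $104,660
Penalty days: min(64, 30) = 30
Waiting-time penalty: 30 × $140 = $4,200
Total award: $52,330 + $104,660 + $4,200 = $161,190

$161,190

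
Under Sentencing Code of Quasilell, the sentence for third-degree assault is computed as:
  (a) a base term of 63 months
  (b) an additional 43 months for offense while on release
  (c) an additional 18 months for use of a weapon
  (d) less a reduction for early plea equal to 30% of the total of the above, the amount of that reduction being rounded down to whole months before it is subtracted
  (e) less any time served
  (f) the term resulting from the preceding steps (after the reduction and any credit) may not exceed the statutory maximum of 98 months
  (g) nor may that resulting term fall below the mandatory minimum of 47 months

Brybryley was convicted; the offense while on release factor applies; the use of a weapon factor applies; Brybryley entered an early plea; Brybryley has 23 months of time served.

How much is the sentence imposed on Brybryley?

Offense while on release enhancement: +43 months
Use of a weapon enhancement: +18 months
Adjusted term: 63 months + 43 months + 18 months = 124 months
Early plea reduction: 30% of 124 months = 37 months (rounded down)
After reduction: 124 − 37 = 87 months
Less time served: 87 months − 23 months = 64 months
Cap at 98 months: 64 months is within the cap, no reduction.
Minimum 47 months: 64 months meets the minimum, no increase.

64 months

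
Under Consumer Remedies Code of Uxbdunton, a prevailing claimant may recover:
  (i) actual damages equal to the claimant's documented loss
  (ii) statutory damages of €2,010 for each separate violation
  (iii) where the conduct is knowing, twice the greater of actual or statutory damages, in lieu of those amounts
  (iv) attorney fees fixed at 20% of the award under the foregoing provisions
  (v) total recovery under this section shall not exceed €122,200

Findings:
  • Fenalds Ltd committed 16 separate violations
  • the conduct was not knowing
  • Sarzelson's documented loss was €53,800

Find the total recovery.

Statutory damages: 16 × €2,010 = €32,160
Conduct not knowing: the in-lieu enhancement does not apply.
Actual plus statutory damages: €53,800 + €32,160 = €85,960
Attorney fees: 20% of €85,960 = €17,192
Total before cap: €85,960 + €17,192 = €103,152
Cap at €122,200: €103,152 is within the cap, no reduction.

€103,152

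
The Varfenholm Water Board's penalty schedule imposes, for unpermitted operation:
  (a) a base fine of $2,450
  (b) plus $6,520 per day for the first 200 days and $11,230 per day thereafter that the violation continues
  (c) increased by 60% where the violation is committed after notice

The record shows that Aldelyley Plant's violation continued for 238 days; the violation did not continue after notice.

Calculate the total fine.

Civil penalty: $1,733,190

First 200 days: 200 × $6,520 = $1,304,000
Remaining days: (238 − 200) × $11,230 = $426,740
Per-day component: $1,304,000 + $426,740 = $1,730,740
Base plus per-day: $2,450 + $1,730,740 = $1,733,190
The violation did not continue after notice: no 60% increase.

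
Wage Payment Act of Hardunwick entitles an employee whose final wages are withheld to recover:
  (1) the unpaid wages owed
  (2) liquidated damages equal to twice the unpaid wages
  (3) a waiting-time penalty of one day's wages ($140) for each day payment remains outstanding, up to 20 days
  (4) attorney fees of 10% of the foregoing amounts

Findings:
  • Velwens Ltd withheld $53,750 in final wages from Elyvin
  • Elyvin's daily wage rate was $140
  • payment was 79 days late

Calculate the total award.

$180,455

Doubled: 2 × $53,750 = $107,500
Penalty days: min(79, 20) = 20
Waiting-time penalty: 20 × $140 = $2,800
Subtotal: $53,750 + $107,500 + $2,800 = $164,050
Attorney fees: 10% of $164,050 = $16,405
Total award: $164,050 + $16,405 = $180,455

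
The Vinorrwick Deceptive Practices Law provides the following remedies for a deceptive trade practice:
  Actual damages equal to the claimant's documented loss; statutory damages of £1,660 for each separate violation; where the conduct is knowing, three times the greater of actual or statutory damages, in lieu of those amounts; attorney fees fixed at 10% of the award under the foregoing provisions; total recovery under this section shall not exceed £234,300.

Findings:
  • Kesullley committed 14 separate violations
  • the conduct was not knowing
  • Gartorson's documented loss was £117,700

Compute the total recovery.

Statutory damages: 14 × £1,660 = £23,240
Conduct not knowing: the in-lieu enhancement does not apply.
Actual plus statutory damages: £117,700 + £23,240 = £140,940
Attorney fees: 10% of £140,940 = £14,094
Total before cap: £140,940 + £14,094 = £155,034
Cap at £234,300: £155,034 is within the cap, no reduction.

£155,034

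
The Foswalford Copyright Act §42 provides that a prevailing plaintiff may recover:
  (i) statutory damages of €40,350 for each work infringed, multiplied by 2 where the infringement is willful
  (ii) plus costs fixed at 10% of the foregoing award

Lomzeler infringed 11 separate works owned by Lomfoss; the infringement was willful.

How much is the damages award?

€976,470

Statutory damages: 11 × €40,350 = €443,850
Doubled: 2 × €443,850 = €887,700
Costs: 10% of €887,700 = €88,770
Award plus costs: €887,700 + €88,770 = €976,470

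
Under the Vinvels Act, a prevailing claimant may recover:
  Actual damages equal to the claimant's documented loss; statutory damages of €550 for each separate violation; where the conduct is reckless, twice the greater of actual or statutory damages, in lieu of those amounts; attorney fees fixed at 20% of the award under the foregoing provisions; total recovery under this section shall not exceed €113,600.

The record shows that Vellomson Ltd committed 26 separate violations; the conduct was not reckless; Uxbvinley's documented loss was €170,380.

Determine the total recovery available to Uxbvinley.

Statutory damages: 26 × €550 = €14,300
Conduct not reckless: the in-lieu enhancement does not apply.
Actual plus statutory damages: €170,380 + €14,300 = €184,680
Attorney fees: 20% of €184,680 = €36,936
Total before cap: €184,680 + €36,936 = €221,616
Cap at €113,600: €221,616 exceeds the cap → €113,600

€113,600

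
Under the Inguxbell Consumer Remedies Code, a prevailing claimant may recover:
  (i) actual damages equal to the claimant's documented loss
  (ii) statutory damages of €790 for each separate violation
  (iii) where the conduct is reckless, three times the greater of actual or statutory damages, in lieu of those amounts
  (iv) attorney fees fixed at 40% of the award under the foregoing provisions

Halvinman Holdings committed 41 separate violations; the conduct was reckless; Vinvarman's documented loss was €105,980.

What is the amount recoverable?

€445,116

Statutory damages: 41 × €790 = €32,390
Greater of actual damages (€105,980) or statutory damages (€32,390): €105,980
Trebled: 3 × €105,980 = €317,940
Attorney fees: 40% of €317,940 = €127,176
Total recovery: €317,940 + €127,176 = €445,116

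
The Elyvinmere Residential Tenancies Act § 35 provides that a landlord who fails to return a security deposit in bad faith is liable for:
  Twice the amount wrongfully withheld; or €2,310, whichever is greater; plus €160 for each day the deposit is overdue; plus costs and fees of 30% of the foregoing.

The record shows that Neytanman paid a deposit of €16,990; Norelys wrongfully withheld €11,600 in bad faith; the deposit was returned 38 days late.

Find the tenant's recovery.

€38,064

Doubled: 2 × €11,600 = €23,200
Minimum €2,310: €23,200 meets the minimum, no increase.
Late-return penalty: 38 × €160 = €6,080
Damages plus late penalty: €23,200 + €6,080 = €29,280
Costs and fees: 30% of €29,280 = €8,784
Total recovery: €29,280 + €8,784 = €38,064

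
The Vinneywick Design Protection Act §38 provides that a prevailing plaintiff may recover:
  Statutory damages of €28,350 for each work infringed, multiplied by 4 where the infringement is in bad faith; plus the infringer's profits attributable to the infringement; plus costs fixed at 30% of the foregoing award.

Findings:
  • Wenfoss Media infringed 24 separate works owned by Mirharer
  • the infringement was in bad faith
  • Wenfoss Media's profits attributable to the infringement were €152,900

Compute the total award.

Statutory damages: 24 × €28,350 = €680,400
Multiplied by 4: 4 × €680,400 = €2,721,600
Combined award: €2,721,600 + €152,900 = €2,874,500
Costs: 30% of €2,874,500 = €862,350
Award plus costs: €2,874,500 + €862,350 = €3,736,850

€3,736,850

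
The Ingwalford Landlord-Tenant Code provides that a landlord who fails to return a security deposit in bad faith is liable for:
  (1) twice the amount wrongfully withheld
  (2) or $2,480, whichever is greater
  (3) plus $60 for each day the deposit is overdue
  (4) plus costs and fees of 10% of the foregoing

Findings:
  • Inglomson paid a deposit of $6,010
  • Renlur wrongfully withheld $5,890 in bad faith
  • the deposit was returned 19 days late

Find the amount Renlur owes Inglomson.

$14,212

Doubled: 2 × $5,890 = $11,780
Minimum $2,480: $11,780 meets the minimum, no increase.
Late-return penalty: 19 × $60 = $1,140
Damages plus late penalty: $11,780 + $1,140 = $12,920
Costs and fees: 10% of $12,920 = $1,292
Total recovery: $12,920 + $1,292 = $14,212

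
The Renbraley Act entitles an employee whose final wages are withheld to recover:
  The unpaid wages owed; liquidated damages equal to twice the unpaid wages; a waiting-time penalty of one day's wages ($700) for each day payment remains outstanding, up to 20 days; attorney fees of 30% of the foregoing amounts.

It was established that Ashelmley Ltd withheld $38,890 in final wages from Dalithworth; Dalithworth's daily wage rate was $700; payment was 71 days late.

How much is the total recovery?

Doubled: 2 × $38,890 = $77,780
Penalty days: min(71, 20) = 20
Waiting-time penalty: 20 × $700 = $14,000
Subtotal: $38,890 + $77,780 + $14,000 = $130,670
Attorney fees: 30% of $130,670 = $39,201
Total award: $130,670 + $39,201 = $169,871

$169,871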